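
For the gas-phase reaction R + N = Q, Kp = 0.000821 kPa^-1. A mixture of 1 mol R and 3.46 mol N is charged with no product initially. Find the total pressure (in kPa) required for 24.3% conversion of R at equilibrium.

Take 1 mol R as basis and let X be its fractional conversion, so ξ = X.
Species balance: n_R = 1 − X; n_N = 3.46 − X; n_Q = X.
n_T = Σnᵢ = 4.46 − X.
Kp = p_Q / (p_R p_N) with p_i = (n_i/n_T)·P.
At X = 0.243: the mole-fraction product g(X) = Π y_i^ν_i = 0.4208. Since Kp = g(X)·P^{-1}, P = (g/Kp)^(1/1) = (0.4208/0.000821)^(1/1) = 513 kPa.

P = 513 kPa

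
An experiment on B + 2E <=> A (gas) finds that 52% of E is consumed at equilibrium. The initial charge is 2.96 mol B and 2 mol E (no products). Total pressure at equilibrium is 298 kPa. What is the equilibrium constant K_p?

Let X = conversion of E (basis 2 mol E); extent of reaction ξ = X.
Mole table: n_B = 2.96 − X; n_E = 2 − 2X; n_A = X.
Summing: n_T = 4.96 − 2X.
At X = 0.52: n_B = 2.44, n_E = 0.96, n_A = 0.52, n_T = 3.92.
p_i = (n_i/n_T)·P. K_p = p_A / (p_B p_E^2) = 4e-05 kPa^-2.

K_p = 4e-05 kPa^-2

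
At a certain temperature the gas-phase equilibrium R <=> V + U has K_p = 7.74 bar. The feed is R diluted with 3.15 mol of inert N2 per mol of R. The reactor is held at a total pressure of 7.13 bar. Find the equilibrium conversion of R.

X = 0.863

Basis: 1 mol R initially; let X = conversion of R. Extent ξ = X.
Moles: n_R = 1 − X; n_V = X; n_U = X; n_I = 3.15 (inert).
Total moles n_T = 4.15 + X.
y_i = n_i/n_T, p_i = y_i·P. K_p = p_V p_U / (p_R).
Substituting and setting equal to 7.74 bar gives a polynomial in X; the root in (0,1) is X = 0.863.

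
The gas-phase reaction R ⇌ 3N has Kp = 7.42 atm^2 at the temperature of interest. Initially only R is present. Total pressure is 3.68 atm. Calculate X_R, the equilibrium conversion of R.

Take 1 mol R as basis and let X be its fractional conversion, so ξ = X.
Moles: n_R = 1 − X; n_N = 3X.
Summing: n_T = 1 + 2X.
y_i = n_i/n_T, p_i = y_i·P. Kp = p_N^3 / (p_R).
Setting this equal to 7.42 atm^2 and taking the physical root (0 < X < 1) gives X = 0.335.

X = 0.335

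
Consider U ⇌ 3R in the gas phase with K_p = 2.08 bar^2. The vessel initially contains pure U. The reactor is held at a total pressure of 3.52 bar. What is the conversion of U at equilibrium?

X = 0.215

Let X = conversion of U (basis 1 mol U); extent of reaction ξ = X.
Mole table: n_U = 1 − X; n_R = 3X.
n_T = Σnᵢ = 1 + 2X.
With p_i = (n_i/n_T)P, K_p = p_R^3 / (p_U).
Setting this equal to 2.08 bar^2 and taking the physical root (0 < X < 1) gives X = 0.215.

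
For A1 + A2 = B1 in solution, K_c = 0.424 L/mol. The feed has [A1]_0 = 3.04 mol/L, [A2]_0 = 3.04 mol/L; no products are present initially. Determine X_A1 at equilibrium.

Let X = conversion of A1; extent ξ = 3.04·X mol/L.
Concentrations: [A1] = 3.04 − 3.04X; [A2] = 3.04 − 3.04X; [B1] = 3.04X.
K_c = [B1] / ([A1] [A2]).
Solving K_c = 0.424 for X ∈ (0,1): X = 0.425.

X = 0.425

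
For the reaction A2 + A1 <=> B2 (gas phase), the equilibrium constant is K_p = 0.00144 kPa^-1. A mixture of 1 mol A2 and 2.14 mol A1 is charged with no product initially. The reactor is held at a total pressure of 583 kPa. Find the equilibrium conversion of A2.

Basis: 1 mol A2 initially; let X = conversion of A2. Extent ξ = X.
Moles: n_A2 = 1 − X; n_A1 = 2.14 − X; n_B2 = X.
Summing: n_T = 3.14 − X.
With p_i = (n_i/n_T)P, K_p = p_B2 / (p_A2 p_A1).
Setting this equal to 0.00144 kPa^-1 and taking the physical root (0 < X < 1) gives X = 0.350.

X = 0.350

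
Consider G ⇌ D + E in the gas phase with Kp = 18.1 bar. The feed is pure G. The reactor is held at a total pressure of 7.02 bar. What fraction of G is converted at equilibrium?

Take 1 mol G as basis and let X be its fractional conversion, so ξ = X.
At extent ξ: n_G = 1 − X; n_D = X; n_E = X.
Total moles n_T = 1 + X.
Mole fractions y_i = n_i/n_T; Kp = p_D p_E / (p_G) with p_i = y_i·P.
Equating to 18.1 bar and solving on 0 < X < 1: X = 0.849.

X = 0.849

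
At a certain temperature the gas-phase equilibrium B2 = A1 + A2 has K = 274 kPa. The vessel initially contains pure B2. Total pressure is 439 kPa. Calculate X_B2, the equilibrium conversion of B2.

X = 0.620

Basis: 1 mol B2 initially; let X = conversion of B2. Extent ξ = X.
Species balance: n_B2 = 1 − X; n_A1 = X; n_A2 = X.
n_T = Σnᵢ = 1 + X.
y_i = n_i/n_T, p_i = y_i·P. K = p_A1 p_A2 / (p_B2).
Substituting and setting equal to 274 kPa gives a polynomial in X; the root in (0,1) is X = 0.620.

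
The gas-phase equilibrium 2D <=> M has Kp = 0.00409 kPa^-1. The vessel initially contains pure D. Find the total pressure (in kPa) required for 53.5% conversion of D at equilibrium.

P = 222 kPa

Let X = conversion of D (basis 1 mol D); extent of reaction ξ = 0.5X.
Moles: n_D = 1 − X; n_M = 0.5X.
Summing: n_T = 1 − 0.5X.
Kp = p_M / (p_D^2) with p_i = (n_i/n_T)·P.
At X = 0.535: the mole-fraction product g(X) = Π y_i^ν_i = 0.9062. Since Kp = g(X)·P^{-1}, P = (g/Kp)^(1/1) = (0.9062/0.00409)^(1/1) = 222 kPa.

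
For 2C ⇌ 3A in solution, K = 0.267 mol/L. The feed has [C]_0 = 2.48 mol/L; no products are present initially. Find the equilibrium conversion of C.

Let X = conversion of C; extent ξ = 2.48X/2 mol/L.
Concentrations: [C] = 2.48 − 2.48X; [A] = 3.72X.
K = [A]^3 / ([C]^2).
Setting equal to 0.267 and solving for X on (0,1) gives X = 0.260.

X = 0.260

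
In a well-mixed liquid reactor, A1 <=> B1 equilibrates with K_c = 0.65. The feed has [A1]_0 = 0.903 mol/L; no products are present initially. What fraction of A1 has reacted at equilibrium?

Let X = conversion of A1; extent ξ = 0.903·X mol/L.
Concentrations: [A1] = 0.903 − 0.903X; [B1] = 0.903X.
K_c = [B1] / ([A1]).
Solving K_c = 0.65 for X ∈ (0,1): X = 0.394.

X = 0.394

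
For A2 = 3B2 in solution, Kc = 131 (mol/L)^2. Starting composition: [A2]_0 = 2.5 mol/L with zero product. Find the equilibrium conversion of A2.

Let X = conversion of A2; extent ξ = 2.5·X mol/L.
Concentrations: [A2] = 2.5 − 2.5X; [B2] = 7.5X.
Kc = [B2]^3 / ([A2]).
Solving Kc = 131 for X ∈ (0,1): X = 0.649.

X = 0.649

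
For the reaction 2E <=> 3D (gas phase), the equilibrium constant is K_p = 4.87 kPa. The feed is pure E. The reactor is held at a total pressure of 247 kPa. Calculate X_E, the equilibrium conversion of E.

Let X = conversion of E (basis 1 mol E); extent of reaction ξ = 0.5X.
Species balance: n_E = 1 − X; n_D = 1.5X.
Total moles n_T = 1 + 0.5X.
With p_i = (n_i/n_T)P, K_p = p_D^3 / (p_E^2).
Substituting and setting equal to 4.87 kPa gives a polynomial in X; the root in (0,1) is X = 0.164.

X = 0.164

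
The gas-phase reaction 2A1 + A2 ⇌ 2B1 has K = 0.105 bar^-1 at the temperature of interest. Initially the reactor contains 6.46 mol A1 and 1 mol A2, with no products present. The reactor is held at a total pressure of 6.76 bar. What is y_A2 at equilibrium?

Take 1 mol A2 as basis and let X be its fractional conversion, so ξ = X.
At extent ξ: n_A1 = 6.46 − 2X; n_A2 = 1 − X; n_B1 = 2X.
n_T = Σnᵢ = 7.46 − X.
With p_i = (n_i/n_T)P, K = p_B1^2 / (p_A1^2 p_A2).
This yields a degree-3 equation in X; solving on (0,1), X = 0.564.
Then n_A2 = 0.436, n_T = 6.9, so y_A2 = 0.063.

y_A2 = 0.063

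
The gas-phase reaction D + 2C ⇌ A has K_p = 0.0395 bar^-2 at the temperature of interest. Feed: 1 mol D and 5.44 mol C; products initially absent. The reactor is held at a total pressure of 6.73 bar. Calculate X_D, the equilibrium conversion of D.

Take 1 mol D as basis and let X be its fractional conversion, so ξ = X.
Species balance: n_D = 1 − X; n_C = 5.44 − 2X; n_A = X.
Total moles n_T = 6.44 − 2X.
Mole fractions y_i = n_i/n_T; K_p = p_A / (p_D p_C^2) with p_i = y_i·P.
This yields a degree-3 equation in X; solving on (0,1), X = 0.542.

X = 0.542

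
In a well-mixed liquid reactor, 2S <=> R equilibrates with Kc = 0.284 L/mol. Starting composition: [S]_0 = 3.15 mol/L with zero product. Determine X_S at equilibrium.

Let X = conversion of S; extent ξ = 3.15X/2 mol/L.
Concentrations: [S] = 3.15 − 3.15X; [R] = 1.57X.
Kc = [R] / ([S]^2).
Setting equal to 0.284 and solving for X on (0,1) gives X = 0.481.

X = 0.481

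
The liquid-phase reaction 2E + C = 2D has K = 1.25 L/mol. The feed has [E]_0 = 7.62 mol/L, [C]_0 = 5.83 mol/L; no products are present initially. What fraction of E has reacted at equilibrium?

Let X = conversion of E; extent ξ = 7.62X/2 mol/L.
Concentrations: [E] = 7.62 − 7.62X; [C] = 5.83 − 3.81X; [D] = 7.62X.
K = [D]^2 / ([E]^2 [C]).
Solving K = 1.25 for X ∈ (0,1): X = 0.669.

X = 0.669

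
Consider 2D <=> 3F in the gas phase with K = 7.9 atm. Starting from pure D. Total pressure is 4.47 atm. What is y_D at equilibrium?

y_D = 0.373

Let X = conversion of D (basis 1 mol D); extent of reaction ξ = 0.5X.
At extent ξ: n_D = 1 − X; n_F = 1.5X.
Summing: n_T = 1 + 0.5X.
With p_i = (n_i/n_T)P, K = p_F^3 / (p_D^2).
This yields a degree-3 equation in X; solving on (0,1), X = 0.528.
Then n_D = 0.472, n_T = 1.26, so y_D = 0.373.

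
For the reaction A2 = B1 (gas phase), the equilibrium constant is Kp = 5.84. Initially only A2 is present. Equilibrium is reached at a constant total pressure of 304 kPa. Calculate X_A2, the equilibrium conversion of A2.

Basis: 1 mol A2 initially; let X = conversion of A2. Extent ξ = X.
Mole table: n_A2 = 1 − X; n_B1 = X.
Total moles n_T = 1 (Δν = 0, constant).
Mole fractions y_i = n_i/n_T; Kp = p_B1 / (p_A2) with p_i = y_i·P.
Equating to 5.84 and solving on 0 < X < 1: X = 0.854.

X = 0.854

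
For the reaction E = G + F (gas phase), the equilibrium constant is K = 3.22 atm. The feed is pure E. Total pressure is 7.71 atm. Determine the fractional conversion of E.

Take 1 mol E as basis and let X be its fractional conversion, so ξ = X.
Mole table: n_E = 1 − X; n_G = X; n_F = X.
Total moles n_T = 1 + X.
Mole fractions y_i = n_i/n_T; K = p_G p_F / (p_E) with p_i = y_i·P.
Substituting and setting equal to 3.22 atm gives a polynomial in X; the root in (0,1) is X = 0.543.

X = 0.543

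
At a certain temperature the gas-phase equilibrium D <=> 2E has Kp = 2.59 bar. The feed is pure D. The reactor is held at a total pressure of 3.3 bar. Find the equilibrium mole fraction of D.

Basis: 1 mol D initially; let X = conversion of D. Extent ξ = X.
Mole table: n_D = 1 − X; n_E = 2X.
Total moles n_T = 1 + X.
With p_i = (n_i/n_T)P, Kp = p_E^2 / (p_D).
Equating to 2.59 bar and solving on 0 < X < 1: X = 0.405.
Then n_D = 0.595, n_T = 1.41, so y_D = 0.423.

y_D = 0.423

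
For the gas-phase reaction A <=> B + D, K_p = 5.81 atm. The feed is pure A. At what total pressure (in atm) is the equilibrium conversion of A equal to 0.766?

P = 4.09 atm

Basis: 1 mol A initially; let X = conversion of A. Extent ξ = X.
Mole table: n_A = 1 − X; n_B = X; n_D = X.
Summing: n_T = 1 + X.
K_p = p_B p_D / (p_A) with p_i = (n_i/n_T)·P.
At X = 0.766: the mole-fraction product g(X) = Π y_i^ν_i = 1.42. Since K_p = g(X)·P^{1}, P = (K_p/g)^(1/1) = (5.81/1.42)^(1/1) = 4.09 atm.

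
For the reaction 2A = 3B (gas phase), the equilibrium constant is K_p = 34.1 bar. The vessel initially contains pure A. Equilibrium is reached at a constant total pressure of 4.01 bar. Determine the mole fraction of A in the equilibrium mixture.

y_A = 0.231

Take 1 mol A as basis and let X be its fractional conversion, so ξ = 0.5X.
At extent ξ: n_A = 1 − X; n_B = 1.5X.
n_T = Σnᵢ = 1 + 0.5X.
y_i = n_i/n_T, p_i = y_i·P. K_p = p_B^3 / (p_A^2).
Setting this equal to 34.1 bar and taking the physical root (0 < X < 1) gives X = 0.689.
Then n_A = 0.311, n_T = 1.34, so y_A = 0.231.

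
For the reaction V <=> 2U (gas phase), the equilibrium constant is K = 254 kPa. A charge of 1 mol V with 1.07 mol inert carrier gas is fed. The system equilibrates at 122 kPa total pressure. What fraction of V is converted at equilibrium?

X = 0.678

Basis: 1 mol V initially; let X = conversion of V. Extent ξ = X.
Species balance: n_V = 1 − X; n_U = 2X; n_I = 1.07 (inert).
Summing: n_T = 2.07 + X.
With p_i = (n_i/n_T)P, K = p_U^2 / (p_V).
Substituting and setting equal to 254 kPa gives a polynomial in X; the root in (0,1) is X = 0.678.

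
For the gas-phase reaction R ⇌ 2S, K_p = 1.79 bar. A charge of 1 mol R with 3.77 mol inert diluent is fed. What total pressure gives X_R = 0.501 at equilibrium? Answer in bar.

Basis: 1 mol R initially; let X = conversion of R. Extent ξ = X.
Moles: n_R = 1 − X; n_S = 2X; n_I = 3.77 (inert).
Total moles n_T = 4.77 + X.
K_p = p_S^2 / (p_R) with p_i = (n_i/n_T)·P.
At X = 0.501: the mole-fraction product g(X) = Π y_i^ν_i = 0.3817. Since K_p = g(X)·P^{1}, P = (K_p/g)^(1/1) = (1.79/0.3817)^(1/1) = 4.69 bar.

P = 4.69 bar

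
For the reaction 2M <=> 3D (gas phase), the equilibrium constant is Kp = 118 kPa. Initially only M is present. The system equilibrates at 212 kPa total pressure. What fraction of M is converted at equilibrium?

X = 0.410

Let X = conversion of M (basis 1 mol M); extent of reaction ξ = 0.5X.
At extent ξ: n_M = 1 − X; n_D = 1.5X.
Summing: n_T = 1 + 0.5X.
Mole fractions y_i = n_i/n_T; Kp = p_D^3 / (p_M^2) with p_i = y_i·P.
This yields a degree-3 equation in X; solving on (0,1), X = 0.410.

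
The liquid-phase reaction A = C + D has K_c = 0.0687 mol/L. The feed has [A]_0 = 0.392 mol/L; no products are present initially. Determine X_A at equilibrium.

X = 0.340

Let X = conversion of A; extent ξ = 0.392·X mol/L.
Concentrations: [A] = 0.392 − 0.392X; [C] = 0.392X; [D] = 0.392X.
K_c = [C] [D] / ([A]).
Setting equal to 0.0687 and solving for X on (0,1) gives X = 0.340.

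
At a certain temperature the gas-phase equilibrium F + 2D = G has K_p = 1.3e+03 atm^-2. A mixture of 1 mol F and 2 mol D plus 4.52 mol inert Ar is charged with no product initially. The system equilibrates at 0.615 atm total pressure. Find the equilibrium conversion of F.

X = 0.760

Let X = conversion of F (basis 1 mol F); extent of reaction ξ = X.
At extent ξ: n_F = 1 − X; n_D = 2 − 2X; n_G = X; n_I = 4.52 (inert).
n_T = Σnᵢ = 7.52 − 2X.
With p_i = (n_i/n_T)P, K_p = p_G / (p_F p_D^2).
Substituting and setting equal to 1.3e+03 atm^-2 gives a polynomial in X; the root in (0,1) is X = 0.760.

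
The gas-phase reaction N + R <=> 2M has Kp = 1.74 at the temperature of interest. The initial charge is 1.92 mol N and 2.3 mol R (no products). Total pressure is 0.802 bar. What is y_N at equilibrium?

Let X = conversion of N (basis 1.92 mol N); extent of reaction ξ = 1.92X.
Mole table: n_N = 1.92 − 1.92X; n_R = 2.3 − 1.92X; n_M = 3.84X.
Since Δν = 0, n_T = 4.22 throughout.
y_i = n_i/n_T, p_i = y_i·P. Kp = p_M^2 / (p_N p_R).
Setting this equal to 1.74 and taking the physical root (0 < X < 1) gives X = 0.434.
Then n_N = 1.09, n_T = 4.22, so y_N = 0.258.

y_N = 0.258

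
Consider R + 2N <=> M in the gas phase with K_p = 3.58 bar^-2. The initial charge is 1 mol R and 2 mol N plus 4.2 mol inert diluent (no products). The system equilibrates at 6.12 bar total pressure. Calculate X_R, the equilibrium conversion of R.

X = 0.652

Take 1 mol R as basis and let X be its fractional conversion, so ξ = X.
Species balance: n_R = 1 − X; n_N = 2 − 2X; n_M = X; n_I = 4.2 (inert).
n_T = Σnᵢ = 7.2 − 2X.
y_i = n_i/n_T, p_i = y_i·P. K_p = p_M / (p_R p_N^2).
Substituting and setting equal to 3.58 bar^-2 gives a polynomial in X; the root in (0,1) is X = 0.652.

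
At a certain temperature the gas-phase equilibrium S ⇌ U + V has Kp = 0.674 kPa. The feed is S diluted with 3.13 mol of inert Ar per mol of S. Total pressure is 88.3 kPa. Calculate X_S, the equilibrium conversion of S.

X = 0.165

Let X = conversion of S (basis 1 mol S); extent of reaction ξ = X.
At extent ξ: n_S = 1 − X; n_U = X; n_V = X; n_I = 3.13 (inert).
n_T = Σnᵢ = 4.13 + X.
Mole fractions y_i = n_i/n_T; Kp = p_U p_V / (p_S) with p_i = y_i·P.
Equating to 0.674 kPa and solving on 0 < X < 1: X = 0.165.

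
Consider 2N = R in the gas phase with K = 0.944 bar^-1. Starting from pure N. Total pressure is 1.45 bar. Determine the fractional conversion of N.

Let X = conversion of N (basis 1 mol N); extent of reaction ξ = 0.5X.
At extent ξ: n_N = 1 − X; n_R = 0.5X.
n_T = Σnᵢ = 1 − 0.5X.
y_i = n_i/n_T, p_i = y_i·P. K = p_R / (p_N^2).
Equating to 0.944 bar^-1 and solving on 0 < X < 1: X = 0.607.

X = 0.607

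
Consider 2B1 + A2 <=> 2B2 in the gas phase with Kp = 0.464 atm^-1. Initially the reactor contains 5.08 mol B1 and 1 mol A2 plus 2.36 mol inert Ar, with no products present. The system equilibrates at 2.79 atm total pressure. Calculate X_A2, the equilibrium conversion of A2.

X = 0.545

Let X = conversion of A2 (basis 1 mol A2); extent of reaction ξ = X.
Species balance: n_B1 = 5.08 − 2X; n_A2 = 1 − X; n_B2 = 2X; n_I = 2.36 (inert).
Total moles n_T = 8.44 − X.
Mole fractions y_i = n_i/n_T; Kp = p_B2^2 / (p_B1^2 p_A2) with p_i = y_i·P.
This yields a degree-3 equation in X; solving on (0,1), X = 0.545.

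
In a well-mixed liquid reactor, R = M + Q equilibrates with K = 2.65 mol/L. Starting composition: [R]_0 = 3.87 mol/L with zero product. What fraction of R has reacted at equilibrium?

Let X = conversion of R; extent ξ = 3.87·X mol/L.
Concentrations: [R] = 3.87 − 3.87X; [M] = 3.87X; [Q] = 3.87X.
K = [M] [Q] / ([R]).
Solving K = 2.65 for X ∈ (0,1): X = 0.553.

X = 0.553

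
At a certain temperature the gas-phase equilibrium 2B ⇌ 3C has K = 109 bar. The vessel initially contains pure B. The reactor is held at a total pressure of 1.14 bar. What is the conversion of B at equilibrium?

X = 0.872

Basis: 1 mol B initially; let X = conversion of B. Extent ξ = 0.5X.
Species balance: n_B = 1 − X; n_C = 1.5X.
Summing: n_T = 1 + 0.5X.
With p_i = (n_i/n_T)P, K = p_C^3 / (p_B^2).
Equating to 109 bar and solving on 0 < X < 1: X = 0.872.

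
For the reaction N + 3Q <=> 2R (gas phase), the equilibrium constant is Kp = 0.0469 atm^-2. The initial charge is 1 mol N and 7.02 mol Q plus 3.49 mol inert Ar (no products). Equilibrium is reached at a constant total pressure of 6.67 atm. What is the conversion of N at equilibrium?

Take 1 mol N as basis and let X be its fractional conversion, so ξ = X.
Moles: n_N = 1 − X; n_Q = 7.02 − 3X; n_R = 2X; n_I = 3.49 (inert).
n_T = Σnᵢ = 11.5 − 2X.
With p_i = (n_i/n_T)P, Kp = p_R^2 / (p_N p_Q^3).
This yields a degree-4 equation in X; solving on (0,1), X = 0.564.

X = 0.564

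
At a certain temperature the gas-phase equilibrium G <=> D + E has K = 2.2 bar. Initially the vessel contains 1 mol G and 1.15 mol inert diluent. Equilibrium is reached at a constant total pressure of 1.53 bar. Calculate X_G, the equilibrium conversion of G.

X = 0.837

Take 1 mol G as basis and let X be its fractional conversion, so ξ = X.
Moles: n_G = 1 − X; n_D = X; n_E = X; n_I = 1.15 (inert).
Summing: n_T = 2.15 + X.
y_i = n_i/n_T, p_i = y_i·P. K = p_D p_E / (p_G).
Setting this equal to 2.2 bar and taking the physical root (0 < X < 1) gives X = 0.837.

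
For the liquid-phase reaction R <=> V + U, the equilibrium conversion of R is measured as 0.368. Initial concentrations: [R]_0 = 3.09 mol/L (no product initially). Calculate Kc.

Let X = conversion of R.
Concentrations: [R] = 3.09 − 3.09X; [V] = 3.09X; [U] = 3.09X.
At X = 0.368: [R] = 1.95, [V] = 1.14, [U] = 1.14.
Kc = [V] [U] / ([R]) = 0.662 mol/L.

Kc = 0.662 mol/L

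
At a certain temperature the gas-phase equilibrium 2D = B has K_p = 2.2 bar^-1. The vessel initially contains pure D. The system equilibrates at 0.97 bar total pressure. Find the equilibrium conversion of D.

Basis: 1 mol D initially; let X = conversion of D. Extent ξ = 0.5X.
Mole table: n_D = 1 − X; n_B = 0.5X.
n_T = Σnᵢ = 1 − 0.5X.
y_i = n_i/n_T, p_i = y_i·P. K_p = p_B / (p_D^2).
This yields a degree-2 equation in X; solving on (0,1), X = 0.676.

X = 0.676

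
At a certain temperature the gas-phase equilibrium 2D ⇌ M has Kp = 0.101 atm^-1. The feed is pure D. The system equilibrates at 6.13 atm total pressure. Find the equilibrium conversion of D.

X = 0.464

Basis: 1 mol D initially; let X = conversion of D. Extent ξ = 0.5X.
Moles: n_D = 1 − X; n_M = 0.5X.
Total moles n_T = 1 − 0.5X.
With p_i = (n_i/n_T)P, Kp = p_M / (p_D^2).
Setting this equal to 0.101 atm^-1 and taking the physical root (0 < X < 1) gives X = 0.464.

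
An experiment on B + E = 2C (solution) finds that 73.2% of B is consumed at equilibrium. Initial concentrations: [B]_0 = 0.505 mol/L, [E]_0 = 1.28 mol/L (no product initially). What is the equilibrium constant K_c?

Let X = conversion of B.
Concentrations: [B] = 0.505 − 0.505X; [E] = 1.28 − 0.505X; [C] = 1.01X.
At X = 0.732: [B] = 0.135, [E] = 0.91, [C] = 0.739.
K_c = [C]^2 / ([B] [E]) = 4.44.

K_c = 4.44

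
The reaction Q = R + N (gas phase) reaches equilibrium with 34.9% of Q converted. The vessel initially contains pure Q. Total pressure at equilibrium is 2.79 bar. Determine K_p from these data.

K_p = 0.387 bar

Let X = conversion of Q (basis 1 mol Q); extent of reaction ξ = X.
Moles: n_Q = 1 − X; n_R = X; n_N = X.
Total moles n_T = 1 + X.
At X = 0.349: n_Q = 0.651, n_R = 0.349, n_N = 0.349, n_T = 1.35.
p_i = (n_i/n_T)·P. K_p = p_R p_N / (p_Q) = 0.387 bar.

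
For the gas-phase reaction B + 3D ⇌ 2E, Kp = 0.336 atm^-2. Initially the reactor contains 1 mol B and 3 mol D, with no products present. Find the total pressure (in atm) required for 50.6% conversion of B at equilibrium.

Basis: 1 mol B initially; let X = conversion of B. Extent ξ = X.
Moles: n_B = 1 − X; n_D = 3 − 3X; n_E = 2X.
n_T = Σnᵢ = 4 − 2X.
Kp = p_E^2 / (p_B p_D^3) with p_i = (n_i/n_T)·P.
At X = 0.506: the mole-fraction product g(X) = Π y_i^ν_i = 5.687. Since Kp = g(X)·P^{-2}, P = (g/Kp)^(1/2) = (5.687/0.336)^(1/2) = 4.11 atm.

P = 4.11 atm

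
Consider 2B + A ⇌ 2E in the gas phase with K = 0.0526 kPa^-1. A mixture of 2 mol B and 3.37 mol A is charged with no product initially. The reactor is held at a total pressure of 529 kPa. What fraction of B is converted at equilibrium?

X = 0.798

Take 2 mol B as basis and let X be its fractional conversion, so ξ = X.
Moles: n_B = 2 − 2X; n_A = 3.37 − X; n_E = 2X.
Summing: n_T = 5.37 − X.
y_i = n_i/n_T, p_i = y_i·P. K = p_E^2 / (p_B^2 p_A).
This yields a degree-3 equation in X; solving on (0,1), X = 0.798.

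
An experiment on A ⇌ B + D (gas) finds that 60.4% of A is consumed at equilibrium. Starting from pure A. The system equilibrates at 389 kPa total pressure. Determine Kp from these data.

Kp = 223 kPa

Basis: 1 mol A initially; let X = conversion of A. Extent ξ = X.
Moles: n_A = 1 − X; n_B = X; n_D = X.
Summing: n_T = 1 + X.
At X = 0.604: n_A = 0.396, n_B = 0.604, n_D = 0.604, n_T = 1.6.
p_i = (n_i/n_T)·P. Kp = p_B p_D / (p_A) = 223 kPa.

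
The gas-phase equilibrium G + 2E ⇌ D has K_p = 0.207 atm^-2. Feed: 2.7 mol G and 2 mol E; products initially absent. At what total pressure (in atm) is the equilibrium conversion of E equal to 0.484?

P = 3.71 atm

Basis: 2 mol E initially; let X = conversion of E. Extent ξ = X.
At extent ξ: n_G = 2.7 − X; n_E = 2 − 2X; n_D = X.
n_T = Σnᵢ = 4.7 − 2X.
K_p = p_D / (p_G p_E^2) with p_i = (n_i/n_T)·P.
At X = 0.484: the mole-fraction product g(X) = Π y_i^ν_i = 2.856. Since K_p = g(X)·P^{-2}, P = (g/K_p)^(1/2) = (2.856/0.207)^(1/2) = 3.71 atm.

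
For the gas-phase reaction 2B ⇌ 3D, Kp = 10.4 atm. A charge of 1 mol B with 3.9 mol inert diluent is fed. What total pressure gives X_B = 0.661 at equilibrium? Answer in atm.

P = 6.41 atm

Basis: 1 mol B initially; let X = conversion of B. Extent ξ = 0.5X.
Mole table: n_B = 1 − X; n_D = 1.5X; n_I = 3.9 (inert).
n_T = Σnᵢ = 4.9 + 0.5X.
Kp = p_D^3 / (p_B^2) with p_i = (n_i/n_T)·P.
At X = 0.661: the mole-fraction product g(X) = Π y_i^ν_i = 1.622. Since Kp = g(X)·P^{1}, P = (Kp/g)^(1/1) = (10.4/1.622)^(1/1) = 6.41 atm.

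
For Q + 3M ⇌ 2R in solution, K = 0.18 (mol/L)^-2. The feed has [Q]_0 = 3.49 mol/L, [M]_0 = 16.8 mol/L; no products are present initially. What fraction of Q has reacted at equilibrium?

Let X = conversion of Q; extent ξ = 3.49·X mol/L.
Concentrations: [Q] = 3.49 − 3.49X; [M] = 16.8 − 10.5X; [R] = 6.98X.
K = [R]^2 / ([Q] [M]^3).
Solving K = 0.18 for X ∈ (0,1): X = 0.871.

X = 0.871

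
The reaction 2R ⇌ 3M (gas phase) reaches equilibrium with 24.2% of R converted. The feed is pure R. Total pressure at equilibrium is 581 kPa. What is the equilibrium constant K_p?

Take 1 mol R as basis and let X be its fractional conversion, so ξ = 0.5X.
Species balance: n_R = 1 − X; n_M = 1.5X.
Total moles n_T = 1 + 0.5X.
At X = 0.242: n_R = 0.758, n_M = 0.363, n_T = 1.12.
p_i = (n_i/n_T)·P. K_p = p_M^3 / (p_R^2) = 43.1 kPa.

K_p = 43.1 kPa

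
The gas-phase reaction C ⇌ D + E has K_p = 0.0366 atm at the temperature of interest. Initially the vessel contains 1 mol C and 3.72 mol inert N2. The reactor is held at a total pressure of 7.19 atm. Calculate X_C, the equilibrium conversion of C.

Take 1 mol C as basis and let X be its fractional conversion, so ξ = X.
Mole table: n_C = 1 − X; n_D = X; n_E = X; n_I = 3.72 (inert).
Total moles n_T = 4.72 + X.
With p_i = (n_i/n_T)P, K_p = p_D p_E / (p_C).
Equating to 0.0366 atm and solving on 0 < X < 1: X = 0.145.

X = 0.145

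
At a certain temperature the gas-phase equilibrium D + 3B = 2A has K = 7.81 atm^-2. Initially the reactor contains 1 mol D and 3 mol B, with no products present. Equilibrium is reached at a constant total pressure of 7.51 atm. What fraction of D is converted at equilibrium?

X = 0.812

Take 1 mol D as basis and let X be its fractional conversion, so ξ = X.
Moles: n_D = 1 − X; n_B = 3 − 3X; n_A = 2X.
n_T = Σnᵢ = 4 − 2X.
Mole fractions y_i = n_i/n_T; K = p_A^2 / (p_D p_B^3) with p_i = y_i·P.
Equating to 7.81 atm^-2 and solving on 0 < X < 1: X = 0.812.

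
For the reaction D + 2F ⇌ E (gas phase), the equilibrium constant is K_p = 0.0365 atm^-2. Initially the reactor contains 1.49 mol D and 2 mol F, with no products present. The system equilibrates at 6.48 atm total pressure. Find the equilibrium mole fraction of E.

y_E = 0.132

Basis: 2 mol F initially; let X = conversion of F. Extent ξ = X.
Moles: n_D = 1.49 − X; n_F = 2 − 2X; n_E = X.
n_T = Σnᵢ = 3.49 − 2X.
y_i = n_i/n_T, p_i = y_i·P. K_p = p_E / (p_D p_F^2).
Setting this equal to 0.0365 atm^-2 and taking the physical root (0 < X < 1) gives X = 0.365.
Then n_E = 0.365, n_T = 2.76, so y_E = 0.132.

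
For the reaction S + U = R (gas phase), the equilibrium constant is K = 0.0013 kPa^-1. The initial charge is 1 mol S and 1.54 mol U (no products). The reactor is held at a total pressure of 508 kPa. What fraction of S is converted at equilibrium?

X = 0.270

Take 1 mol S as basis and let X be its fractional conversion, so ξ = X.
Mole table: n_S = 1 − X; n_U = 1.54 − X; n_R = X.
Total moles n_T = 2.54 − X.
y_i = n_i/n_T, p_i = y_i·P. K = p_R / (p_S p_U).
Equating to 0.0013 kPa^-1 and solving on 0 < X < 1: X = 0.270.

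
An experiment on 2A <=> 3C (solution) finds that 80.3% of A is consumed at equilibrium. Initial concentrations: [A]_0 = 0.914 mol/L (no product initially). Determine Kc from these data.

Let X = conversion of A.
Concentrations: [A] = 0.914 − 0.914X; [C] = 1.37X.
At X = 0.803: [A] = 0.18, [C] = 1.1.
Kc = [C]^3 / ([A]^2) = 41.2 mol/L.

Kc = 41.2 mol/L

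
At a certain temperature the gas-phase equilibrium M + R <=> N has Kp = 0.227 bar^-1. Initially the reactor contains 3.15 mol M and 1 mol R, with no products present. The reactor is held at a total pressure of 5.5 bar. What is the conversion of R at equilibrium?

X = 0.476

Basis: 1 mol R initially; let X = conversion of R. Extent ξ = X.
Mole table: n_M = 3.15 − X; n_R = 1 − X; n_N = X.
n_T = Σnᵢ = 4.15 − X.
y_i = n_i/n_T, p_i = y_i·P. Kp = p_N / (p_M p_R).
Substituting and setting equal to 0.227 bar^-1 gives a polynomial in X; the root in (0,1) is X = 0.476.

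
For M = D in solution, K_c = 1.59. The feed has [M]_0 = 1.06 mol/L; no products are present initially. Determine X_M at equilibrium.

Let X = conversion of M; extent ξ = 1.06·X mol/L.
Concentrations: [M] = 1.06 − 1.06X; [D] = 1.06X.
K_c = [D] / ([M]).
Solving K_c = 1.59 for X ∈ (0,1): X = 0.614.

X = 0.614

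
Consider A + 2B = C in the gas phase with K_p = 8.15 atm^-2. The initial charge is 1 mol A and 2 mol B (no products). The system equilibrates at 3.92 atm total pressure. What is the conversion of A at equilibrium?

X = 0.859

Take 1 mol A as basis and let X be its fractional conversion, so ξ = X.
Species balance: n_A = 1 − X; n_B = 2 − 2X; n_C = X.
Summing: n_T = 3 − 2X.
With p_i = (n_i/n_T)P, K_p = p_C / (p_A p_B^2).
Substituting and setting equal to 8.15 atm^-2 gives a polynomial in X; the root in (0,1) is X = 0.859.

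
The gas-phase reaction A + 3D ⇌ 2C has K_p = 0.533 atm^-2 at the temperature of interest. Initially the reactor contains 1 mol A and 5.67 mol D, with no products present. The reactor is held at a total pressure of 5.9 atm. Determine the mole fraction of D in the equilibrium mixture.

Take 1 mol A as basis and let X be its fractional conversion, so ξ = X.
At extent ξ: n_A = 1 − X; n_D = 5.67 − 3X; n_C = 2X.
n_T = Σnᵢ = 6.67 − 2X.
y_i = n_i/n_T, p_i = y_i·P. K_p = p_C^2 / (p_A p_D^3).
Setting this equal to 0.533 atm^-2 and taking the physical root (0 < X < 1) gives X = 0.865.
Then n_D = 3.08, n_T = 4.94, so y_D = 0.623.

y_D = 0.623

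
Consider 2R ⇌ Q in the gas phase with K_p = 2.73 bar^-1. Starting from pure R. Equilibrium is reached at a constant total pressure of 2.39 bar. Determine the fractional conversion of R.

Take 1 mol R as basis and let X be its fractional conversion, so ξ = 0.5X.
Moles: n_R = 1 − X; n_Q = 0.5X.
Summing: n_T = 1 − 0.5X.
y_i = n_i/n_T, p_i = y_i·P. K_p = p_Q / (p_R^2).
Equating to 2.73 bar^-1 and solving on 0 < X < 1: X = 0.808.

X = 0.808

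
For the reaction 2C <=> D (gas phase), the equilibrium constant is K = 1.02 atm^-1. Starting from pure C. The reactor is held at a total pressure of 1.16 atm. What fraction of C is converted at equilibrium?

X = 0.582

Take 1 mol C as basis and let X be its fractional conversion, so ξ = 0.5X.
Mole table: n_C = 1 − X; n_D = 0.5X.
Summing: n_T = 1 − 0.5X.
Mole fractions y_i = n_i/n_T; K = p_D / (p_C^2) with p_i = y_i·P.
Setting this equal to 1.02 atm^-1 and taking the physical root (0 < X < 1) gives X = 0.582.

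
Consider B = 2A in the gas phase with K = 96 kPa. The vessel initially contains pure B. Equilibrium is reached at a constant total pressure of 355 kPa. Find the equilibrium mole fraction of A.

Basis: 1 mol B initially; let X = conversion of B. Extent ξ = X.
At extent ξ: n_B = 1 − X; n_A = 2X.
n_T = Σnᵢ = 1 + X.
Mole fractions y_i = n_i/n_T; K = p_A^2 / (p_B) with p_i = y_i·P.
Equating to 96 kPa and solving on 0 < X < 1: X = 0.252.
Then n_A = 0.503, n_T = 1.25, so y_A = 0.402.

y_A = 0.402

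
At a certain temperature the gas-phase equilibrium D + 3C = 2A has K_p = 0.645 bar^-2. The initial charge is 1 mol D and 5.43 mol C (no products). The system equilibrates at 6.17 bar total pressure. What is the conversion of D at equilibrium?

X = 0.876

Basis: 1 mol D initially; let X = conversion of D. Extent ξ = X.
Species balance: n_D = 1 − X; n_C = 5.43 − 3X; n_A = 2X.
n_T = Σnᵢ = 6.43 − 2X.
Mole fractions y_i = n_i/n_T; K_p = p_A^2 / (p_D p_C^3) with p_i = y_i·P.
Setting this equal to 0.645 bar^-2 and taking the physical root (0 < X < 1) gives X = 0.876.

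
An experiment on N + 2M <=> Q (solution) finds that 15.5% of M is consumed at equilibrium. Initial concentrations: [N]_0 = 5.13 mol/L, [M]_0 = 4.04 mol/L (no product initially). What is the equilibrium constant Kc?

Kc = 0.00558 (mol/L)^-2

Let X = conversion of M.
Concentrations: [N] = 5.13 − 2.02X; [M] = 4.04 − 4.04X; [Q] = 2.02X.
At X = 0.155: [N] = 4.82, [M] = 3.41, [Q] = 0.313.
Kc = [Q] / ([N] [M]^2) = 0.00558 (mol/L)^-2.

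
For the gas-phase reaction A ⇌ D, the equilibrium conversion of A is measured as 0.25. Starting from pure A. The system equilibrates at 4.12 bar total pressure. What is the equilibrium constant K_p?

Let X = conversion of A (basis 1 mol A); extent of reaction ξ = X.
Species balance: n_A = 1 − X; n_D = X.
n_T stays at 1 (no change in mole number).
At X = 0.25: n_A = 0.75, n_D = 0.25, n_T = 1.
p_i = (n_i/n_T)·P. K_p = p_D / (p_A) = 0.333.

K_p = 0.333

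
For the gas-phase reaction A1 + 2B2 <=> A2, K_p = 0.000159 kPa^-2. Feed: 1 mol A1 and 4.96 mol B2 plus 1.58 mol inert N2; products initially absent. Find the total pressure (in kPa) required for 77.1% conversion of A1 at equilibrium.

Let X = conversion of A1 (basis 1 mol A1); extent of reaction ξ = X.
Mole table: n_A1 = 1 − X; n_B2 = 4.96 − 2X; n_A2 = X; n_I = 1.58 (inert).
Summing: n_T = 7.54 − 2X.
K_p = p_A2 / (p_A1 p_B2^2) with p_i = (n_i/n_T)·P.
At X = 0.771: the mole-fraction product g(X) = Π y_i^ν_i = 10.37. Since K_p = g(X)·P^{-2}, P = (g/K_p)^(1/2) = (10.37/0.000159)^(1/2) = 255 kPa.

P = 255 kPa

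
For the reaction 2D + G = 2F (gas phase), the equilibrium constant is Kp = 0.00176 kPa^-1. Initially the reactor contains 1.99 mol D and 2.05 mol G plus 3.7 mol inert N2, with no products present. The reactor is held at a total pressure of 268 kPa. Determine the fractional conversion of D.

X = 0.252

Take 1.99 mol D as basis and let X be its fractional conversion, so ξ = 0.995X.
Moles: n_D = 1.99 − 1.99X; n_G = 2.05 − 0.995X; n_F = 1.99X; n_I = 3.7 (inert).
Summing: n_T = 7.74 − 0.995X.
With p_i = (n_i/n_T)P, Kp = p_F^2 / (p_D^2 p_G).
This yields a degree-3 equation in X; solving on (0,1), X = 0.252.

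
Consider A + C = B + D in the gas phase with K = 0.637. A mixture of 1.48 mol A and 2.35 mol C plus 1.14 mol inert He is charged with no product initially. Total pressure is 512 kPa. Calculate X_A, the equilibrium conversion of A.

X = 0.548

Take 1.48 mol A as basis and let X be its fractional conversion, so ξ = 1.48X.
Moles: n_A = 1.48 − 1.48X; n_C = 2.35 − 1.48X; n_B = 1.48X; n_D = 1.48X; n_I = 1.14 (inert).
Since Δν = 0, n_T = 4.97 throughout.
y_i = n_i/n_T, p_i = y_i·P. K = p_B p_D / (p_A p_C).
Setting this equal to 0.637 and taking the physical root (0 < X < 1) gives X = 0.548.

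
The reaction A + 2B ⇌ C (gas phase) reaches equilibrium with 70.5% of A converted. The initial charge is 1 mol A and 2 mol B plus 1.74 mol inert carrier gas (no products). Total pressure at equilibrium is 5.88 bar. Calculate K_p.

K_p = 2.2 bar^-2

Take 1 mol A as basis and let X be its fractional conversion, so ξ = X.
Moles: n_A = 1 − X; n_B = 2 − 2X; n_C = X; n_I = 1.74 (inert).
n_T = Σnᵢ = 4.74 − 2X.
At X = 0.705: n_A = 0.295, n_B = 0.59, n_C = 0.705, n_T = 3.33.
p_i = (n_i/n_T)·P. K_p = p_C / (p_A p_B^2) = 2.2 bar^-2.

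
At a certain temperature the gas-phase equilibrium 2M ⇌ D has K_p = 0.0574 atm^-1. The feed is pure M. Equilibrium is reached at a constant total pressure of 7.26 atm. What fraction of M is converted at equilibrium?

X = 0.388

Basis: 1 mol M initially; let X = conversion of M. Extent ξ = 0.5X.
Moles: n_M = 1 − X; n_D = 0.5X.
Total moles n_T = 1 − 0.5X.
Mole fractions y_i = n_i/n_T; K_p = p_D / (p_M^2) with p_i = y_i·P.
This yields a degree-2 equation in X; solving on (0,1), X = 0.388.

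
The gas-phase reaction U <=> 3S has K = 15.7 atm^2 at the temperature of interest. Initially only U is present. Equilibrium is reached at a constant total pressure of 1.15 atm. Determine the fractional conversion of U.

X = 0.820

Let X = conversion of U (basis 1 mol U); extent of reaction ξ = X.
Mole table: n_U = 1 − X; n_S = 3X.
Total moles n_T = 1 + 2X.
With p_i = (n_i/n_T)P, K = p_S^3 / (p_U).
This yields a degree-3 equation in X; solving on (0,1), X = 0.820.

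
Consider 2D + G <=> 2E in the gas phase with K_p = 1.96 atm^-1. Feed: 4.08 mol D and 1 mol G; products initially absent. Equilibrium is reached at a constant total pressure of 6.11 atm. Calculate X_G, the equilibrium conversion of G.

Let X = conversion of G (basis 1 mol G); extent of reaction ξ = X.
Moles: n_D = 4.08 − 2X; n_G = 1 − X; n_E = 2X.
Summing: n_T = 5.08 − X.
Mole fractions y_i = n_i/n_T; K_p = p_E^2 / (p_D^2 p_G) with p_i = y_i·P.
Substituting and setting equal to 1.96 atm^-1 gives a polynomial in X; the root in (0,1) is X = 0.832.

X = 0.832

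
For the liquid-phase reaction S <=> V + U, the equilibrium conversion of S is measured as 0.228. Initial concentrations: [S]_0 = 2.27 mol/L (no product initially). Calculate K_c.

Let X = conversion of S.
Concentrations: [S] = 2.27 − 2.27X; [V] = 2.27X; [U] = 2.27X.
At X = 0.228: [S] = 1.75, [V] = 0.518, [U] = 0.518.
K_c = [V] [U] / ([S]) = 0.153 mol/L.

K_c = 0.153 mol/L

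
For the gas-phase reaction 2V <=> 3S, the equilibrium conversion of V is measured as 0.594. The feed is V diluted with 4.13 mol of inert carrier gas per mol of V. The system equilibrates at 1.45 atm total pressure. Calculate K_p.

Let X = conversion of V (basis 1 mol V); extent of reaction ξ = 0.5X.
Mole table: n_V = 1 − X; n_S = 1.5X; n_I = 4.13 (inert).
Total moles n_T = 5.13 + 0.5X.
At X = 0.594: n_V = 0.406, n_S = 0.891, n_T = 5.43.
p_i = (n_i/n_T)·P. K_p = p_S^3 / (p_V^2) = 1.15 atm.

K_p = 1.15 atm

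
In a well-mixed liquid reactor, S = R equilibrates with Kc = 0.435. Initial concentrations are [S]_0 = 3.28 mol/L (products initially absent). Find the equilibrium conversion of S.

Let X = conversion of S; extent ξ = 3.28·X mol/L.
Concentrations: [S] = 3.28 − 3.28X; [R] = 3.28X.
Kc = [R] / ([S]).
Equating to 0.435: the physical root is X = 0.303.

X = 0.303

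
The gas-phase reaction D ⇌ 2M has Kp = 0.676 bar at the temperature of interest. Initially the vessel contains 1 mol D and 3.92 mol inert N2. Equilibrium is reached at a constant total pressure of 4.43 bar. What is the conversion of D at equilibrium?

Basis: 1 mol D initially; let X = conversion of D. Extent ξ = X.
Mole table: n_D = 1 − X; n_M = 2X; n_I = 3.92 (inert).
Total moles n_T = 4.92 + X.
Mole fractions y_i = n_i/n_T; Kp = p_M^2 / (p_D) with p_i = y_i·P.
Setting this equal to 0.676 bar and taking the physical root (0 < X < 1) gives X = 0.359.

X = 0.359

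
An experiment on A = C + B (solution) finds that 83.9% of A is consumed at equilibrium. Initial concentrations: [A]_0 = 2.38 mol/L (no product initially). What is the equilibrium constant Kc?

Let X = conversion of A.
Concentrations: [A] = 2.38 − 2.38X; [C] = 2.38X; [B] = 2.38X.
At X = 0.839: [A] = 0.383, [C] = 2, [B] = 2.
Kc = [C] [B] / ([A]) = 10.4 mol/L.

Kc = 10.4 mol/L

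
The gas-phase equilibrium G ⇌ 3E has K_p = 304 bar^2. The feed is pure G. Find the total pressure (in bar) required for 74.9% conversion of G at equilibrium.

P = 6.48 bar

Let X = conversion of G (basis 1 mol G); extent of reaction ξ = X.
Mole table: n_G = 1 − X; n_E = 3X.
Total moles n_T = 1 + 2X.
K_p = p_E^3 / (p_G) with p_i = (n_i/n_T)·P.
At X = 0.749: the mole-fraction product g(X) = Π y_i^ν_i = 7.244. Since K_p = g(X)·P^{2}, P = (K_p/g)^(1/2) = (304/7.244)^(1/2) = 6.48 bar.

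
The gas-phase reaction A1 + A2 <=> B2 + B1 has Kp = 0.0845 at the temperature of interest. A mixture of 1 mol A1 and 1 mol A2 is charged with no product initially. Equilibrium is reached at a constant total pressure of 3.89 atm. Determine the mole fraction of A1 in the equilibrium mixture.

y_A1 = 0.387

Basis: 1 mol A1 initially; let X = conversion of A1. Extent ξ = X.
Mole table: n_A1 = 1 − X; n_A2 = 1 − X; n_B2 = X; n_B1 = X.
Total moles n_T = 2 (Δν = 0, constant).
y_i = n_i/n_T, p_i = y_i·P. Kp = p_B2 p_B1 / (p_A1 p_A2).
Equating to 0.0845 and solving on 0 < X < 1: X = 0.225.
Then n_A1 = 0.775, n_T = 2, so y_A1 = 0.387.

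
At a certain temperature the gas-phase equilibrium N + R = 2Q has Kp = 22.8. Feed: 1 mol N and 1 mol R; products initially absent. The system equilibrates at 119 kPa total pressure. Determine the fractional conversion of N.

Let X = conversion of N (basis 1 mol N); extent of reaction ξ = X.
Mole table: n_N = 1 − X; n_R = 1 − X; n_Q = 2X.
Total moles n_T = 2 (Δν = 0, constant).
With p_i = (n_i/n_T)P, Kp = p_Q^2 / (p_N p_R).
Substituting and setting equal to 22.8 gives a polynomial in X; the root in (0,1) is X = 0.705.

X = 0.705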